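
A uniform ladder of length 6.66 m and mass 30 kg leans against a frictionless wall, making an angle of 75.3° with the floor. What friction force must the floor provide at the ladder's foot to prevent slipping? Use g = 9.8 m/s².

f ≈ 38.6 N

Choose the foot of the ladder as the axis so the floor normal and friction both act there and drop out.
Ladder weight 30×9.8 = 294 N acts at 3.33 m along the ladder; its horizontal arm is 3.33·cos75.3° = 0.845 m → τ = 248.4 N·m clockwise.
Wall normal N acts horizontally at the top; its moment arm is the height L sinθ = 6.66·sin75.3° = 6.442 m, counterclockwise.
For rotational equilibrium, N × 6.442 = 248.4, so N = 38.6 N.
ΣFx = 0: friction at the foot balances the wall's push, so f = N_wall = 38.6 N.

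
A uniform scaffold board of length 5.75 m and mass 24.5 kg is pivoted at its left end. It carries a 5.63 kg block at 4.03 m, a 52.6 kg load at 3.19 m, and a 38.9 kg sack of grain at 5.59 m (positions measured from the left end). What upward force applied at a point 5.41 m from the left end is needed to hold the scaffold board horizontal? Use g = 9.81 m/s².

About the left end:
Beam weight: 24.5 × 9.81 = 240.3 N down at 2.875 m → arm 2.875 m, τ = 240.3 × 2.875 = 690.9 N·m clockwise.
Block: 5.63 × 9.81 = 55.23 N down at 4.03 m → arm 4.03 m, τ = 55.23 × 4.03 = 222.6 N·m clockwise.
Load: 52.6 × 9.81 = 516 N down at 3.19 m → arm 3.19 m, τ = 516 × 3.19 = 1646 N·m clockwise.
Sack of grain: 38.9 × 9.81 = 381.6 N down at 5.59 m → arm 5.59 m, τ = 381.6 × 5.59 = 2133 N·m clockwise.
Net moment of the loads = 4692 N·m clockwise.
The upward force F acts at a point 5.41 m from the left end, arm 5.41 m, giving F × 5.41 counterclockwise.
Στ = 0 ⇒ F × 5.41 = 4692 ⇒ F = 4692 / 5.41 = 867 N.

F ≈ 867 N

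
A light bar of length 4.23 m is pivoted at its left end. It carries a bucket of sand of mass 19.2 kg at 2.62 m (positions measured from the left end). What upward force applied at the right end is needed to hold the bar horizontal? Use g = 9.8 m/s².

Choose the left end as the axis so the unknown pivot reaction has zero arm there.
Bucket of sand: 19.2 × 9.8 = 188.2 N down at 2.62 m → arm 2.62 m, τ = 188.2 × 2.62 = 493.1 N·m clockwise.
Net moment of the loads = 493.1 N·m clockwise.
The upward force F acts at the right end, arm 4.23 m, giving F × 4.23 counterclockwise.
Setting net torque to zero: F × 4.23 = 493.1 → F = 493.1 / 4.23 = 117 N.

F ≈ 117 N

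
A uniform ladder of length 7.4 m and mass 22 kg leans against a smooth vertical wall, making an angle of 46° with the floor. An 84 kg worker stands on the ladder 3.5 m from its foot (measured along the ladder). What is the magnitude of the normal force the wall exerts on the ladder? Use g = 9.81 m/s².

N_wall ≈ 481 N

Taking torques about the foot of the ladder:
Ladder weight 22×9.81 = 215.8 N acts at 3.7 m along the ladder; its horizontal arm is 3.7·cos46° = 2.57 m → τ = 554.6 N·m clockwise.
Worker: 84×9.81 = 824 N at 3.5 m → arm 2.431 m → τ = 2003 N·m clockwise.
Wall normal N acts horizontally at the top; its moment arm is the height L sinθ = 7.4·sin46° = 5.323 m, counterclockwise.
Setting net torque to zero: N × 5.323 = 2558 → N = 481 N.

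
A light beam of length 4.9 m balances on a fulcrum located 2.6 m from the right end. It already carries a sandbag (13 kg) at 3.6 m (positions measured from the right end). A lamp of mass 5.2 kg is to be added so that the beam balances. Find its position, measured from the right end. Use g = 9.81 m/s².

x ≈ 0.1 m from the right end

Taking torques about the fulcrum (at 2.6 m from the right end):
Sandbag: 13 × 9.81 = 127.5 N down at 3.6 m → arm 1 m, τ = 127.5 × 1 = 127.5 N·m counterclockwise.
Net moment of existing loads = 127.5 N·m counterclockwise.
The lamp weighs 5.2 × 9.81 = 51.01 N and must supply an equal clockwise moment, so its lever arm about the fulcrum is 127.5 / 51.01 = 2.5 m.
That puts it at 2.6 − 2.5 = 0.1 m from the right end.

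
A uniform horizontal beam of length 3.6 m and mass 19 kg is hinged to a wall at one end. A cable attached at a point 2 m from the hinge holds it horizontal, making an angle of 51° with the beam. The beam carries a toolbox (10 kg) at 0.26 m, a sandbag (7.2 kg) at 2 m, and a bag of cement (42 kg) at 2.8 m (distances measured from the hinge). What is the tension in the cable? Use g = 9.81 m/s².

Take moments about the hinge.
Beam weight: 19 × 9.81 = 186.4 N down at 1.8 m → arm 1.8 m, τ = 186.4 × 1.8 = 335.5 N·m clockwise.
Toolbox: 10 × 9.81 = 98.1 N down at 0.26 m → arm 0.26 m, τ = 98.1 × 0.26 = 25.51 N·m clockwise.
Sandbag: 7.2 × 9.81 = 70.63 N down at 2 m → arm 2 m, τ = 70.63 × 2 = 141.3 N·m clockwise.
Bag of cement: 42 × 9.81 = 412 N down at 2.8 m → arm 2.8 m, τ = 412 × 2.8 = 1154 N·m clockwise.
Total clockwise load moment = 1656 N·m.
The cable tension T acts at 2 m; only its component perpendicular to the beam, T sinθ, produces torque. sin 51° = 0.7771.
Στ = 0 ⇒ T × 2 × 0.7771 = 1656 ⇒ T = 1656 / 1.554 = 1070 N.

T ≈ 1070 N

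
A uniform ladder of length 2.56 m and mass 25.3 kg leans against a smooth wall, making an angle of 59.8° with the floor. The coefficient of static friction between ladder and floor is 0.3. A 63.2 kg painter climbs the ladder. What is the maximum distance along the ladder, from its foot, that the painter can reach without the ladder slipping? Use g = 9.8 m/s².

d ≈ 1.34 m

Sum moments about the foot of the ladder (the floor normal and friction both act there and drop out).
Ladder weight 25.3×9.8 = 247.9 N acts at 1.28 m along the ladder; its horizontal arm is 1.28·cos59.8° = 0.6439 m → τ = 159.6 N·m clockwise.
Painter weight 63.2×9.8 = 619.4 N at distance d → arm d·cos59.8° → τ = 619.4·d·0.503 clockwise.
Wall normal N at the top has arm L sinθ = 2.213 m counterclockwise, so Στ = 0 gives N·2.213 = 159.6 + 311.6·d.
ΣFy = 0 ⇒ N_floor = 867.3 N, so the maximum friction is μ_s·N_floor = 0.3×867.3 = 260.2 N. ΣFx = 0 ⇒ N_wall = f, so at the slipping point N = 260.2 N.
Substituting: 260.2×2.213 = 159.6 + 311.6·d ⇒ d = (575.8 − 159.6) / 311.6 = 1.34 m.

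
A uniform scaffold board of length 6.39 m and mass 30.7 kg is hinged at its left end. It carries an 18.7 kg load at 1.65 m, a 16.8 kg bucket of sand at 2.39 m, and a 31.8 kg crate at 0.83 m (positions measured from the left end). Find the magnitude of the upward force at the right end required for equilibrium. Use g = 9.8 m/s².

F ≈ 300 N

About the left end:
Beam weight: 30.7 × 9.8 = 300.9 N down at 3.195 m → arm 3.195 m, τ = 300.9 × 3.195 = 961.4 N·m clockwise.
Load: 18.7 × 9.8 = 183.3 N down at 1.65 m → arm 1.65 m, τ = 183.3 × 1.65 = 302.4 N·m clockwise.
Bucket of sand: 16.8 × 9.8 = 164.6 N down at 2.39 m → arm 2.39 m, τ = 164.6 × 2.39 = 393.4 N·m clockwise.
Crate: 31.8 × 9.8 = 311.6 N down at 0.83 m → arm 0.83 m, τ = 311.6 × 0.83 = 258.6 N·m clockwise.
Net moment of the loads = 1916 N·m clockwise.
The upward force F acts at the right end, arm 6.39 m, giving F × 6.39 counterclockwise.
For rotational equilibrium, F × 6.39 = 1916, so F = 1916 / 6.39 = 300 N.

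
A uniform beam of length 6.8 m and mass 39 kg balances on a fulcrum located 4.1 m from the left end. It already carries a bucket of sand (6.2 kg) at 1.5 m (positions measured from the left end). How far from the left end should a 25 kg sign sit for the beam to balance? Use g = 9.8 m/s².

x ≈ 5.84 m from the left end

Take moments about the fulcrum (at 4.1 m from the left end).
Beam weight: 39 × 9.8 = 382.2 N down at 3.4 m → arm 0.7 m, τ = 382.2 × 0.7 = 267.5 N·m counterclockwise.
Bucket of sand: 6.2 × 9.8 = 60.76 N down at 1.5 m → arm 2.6 m, τ = 60.76 × 2.6 = 158 N·m counterclockwise.
Net moment of existing loads = 425.5 N·m counterclockwise.
The sign weighs 25 × 9.8 = 245 N and must supply an equal clockwise moment, so its lever arm about the fulcrum is 425.5 / 245 = 1.74 m.
That puts it at 4.1 + 1.74 = 5.84 m from the left end.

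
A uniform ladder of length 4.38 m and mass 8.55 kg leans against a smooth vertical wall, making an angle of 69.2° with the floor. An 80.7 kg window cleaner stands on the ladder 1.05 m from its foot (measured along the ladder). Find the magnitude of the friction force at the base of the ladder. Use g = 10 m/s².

About the foot of the ladder:
Ladder weight 8.55×10 = 85.5 N acts at 2.19 m along the ladder; its horizontal arm is 2.19·cos69.2° = 0.7777 m → τ = 66.49 N·m clockwise.
Window cleaner: 80.7×10 = 807 N at 1.05 m → arm 0.3729 m → τ = 300.9 N·m clockwise.
Wall normal N acts horizontally at the top; its moment arm is the height L sinθ = 4.38·sin69.2° = 4.095 m, counterclockwise.
Balancing moments: N × 4.095 = 367.4, giving N = 89.7 N.
ΣFx = 0: friction at the foot balances the wall's push, so f = N_wall = 89.7 N.

f ≈ 89.7 N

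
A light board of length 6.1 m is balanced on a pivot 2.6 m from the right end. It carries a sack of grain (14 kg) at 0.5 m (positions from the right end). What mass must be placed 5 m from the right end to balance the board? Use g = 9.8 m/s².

Take moments about the pivot (at 2.6 m from the right end).
Sack of grain: 14 × 9.8 = 137.2 N down at 0.5 m → arm 2.1 m, τ = 137.2 × 2.1 = 288.1 N·m clockwise.
Net moment of known loads = 288.1 N·m clockwise.
An unknown mass m at 5 m has arm 2.4 m; its moment is m·g·2.4 counterclockwise.
Balancing moments: m × 9.8 × 2.4 = 288.1, giving m = 288.1 / (9.8 × 2.4) = 12.2 kg.

m ≈ 12.2 kg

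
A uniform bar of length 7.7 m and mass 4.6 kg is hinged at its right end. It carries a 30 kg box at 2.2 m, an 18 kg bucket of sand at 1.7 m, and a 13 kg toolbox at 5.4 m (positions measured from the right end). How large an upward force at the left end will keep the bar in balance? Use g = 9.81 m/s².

F ≈ 235 N

Taking torques about the right end:
Beam weight: 4.6 × 9.81 = 45.13 N down at 3.85 m → arm 3.85 m, τ = 45.13 × 3.85 = 173.8 N·m counterclockwise.
Box: 30 × 9.81 = 294.3 N down at 2.2 m → arm 2.2 m, τ = 294.3 × 2.2 = 647.5 N·m counterclockwise.
Bucket of sand: 18 × 9.81 = 176.6 N down at 1.7 m → arm 1.7 m, τ = 176.6 × 1.7 = 300.2 N·m counterclockwise.
Toolbox: 13 × 9.81 = 127.5 N down at 5.4 m → arm 5.4 m, τ = 127.5 × 5.4 = 688.5 N·m counterclockwise.
Net moment of the loads = 1810 N·m counterclockwise.
The upward force F acts at the left end, arm 7.7 m, giving F × 7.7 clockwise.
Balancing moments: F × 7.7 = 1810, giving F = 1810 / 7.7 = 235 N.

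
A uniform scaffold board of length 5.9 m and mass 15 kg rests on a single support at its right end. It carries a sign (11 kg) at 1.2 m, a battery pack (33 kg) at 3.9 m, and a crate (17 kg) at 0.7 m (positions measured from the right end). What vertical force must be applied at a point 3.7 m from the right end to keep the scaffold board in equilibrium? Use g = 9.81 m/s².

About the right end:
Beam weight: 15 × 9.81 = 147.2 N down at 2.95 m → arm 2.95 m, τ = 147.2 × 2.95 = 434.2 N·m counterclockwise.
Sign: 11 × 9.81 = 107.9 N down at 1.2 m → arm 1.2 m, τ = 107.9 × 1.2 = 129.5 N·m counterclockwise.
Battery pack: 33 × 9.81 = 323.7 N down at 3.9 m → arm 3.9 m, τ = 323.7 × 3.9 = 1262 N·m counterclockwise.
Crate: 17 × 9.81 = 166.8 N down at 0.7 m → arm 0.7 m, τ = 166.8 × 0.7 = 116.8 N·m counterclockwise.
Net moment of the loads = 1942 N·m counterclockwise.
The upward force F acts at a point 3.7 m from the right end, arm 3.7 m, giving F × 3.7 clockwise.
Balancing moments: F × 3.7 = 1942, giving F = 1942 / 3.7 = 525 N.

F ≈ 525 N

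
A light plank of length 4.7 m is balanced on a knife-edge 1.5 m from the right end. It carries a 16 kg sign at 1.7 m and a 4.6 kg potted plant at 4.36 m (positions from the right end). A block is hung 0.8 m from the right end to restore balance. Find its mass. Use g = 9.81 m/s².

Sum moments about the knife-edge (at 1.5 m from the right end) (the support reaction has zero arm there).
Sign: 16 × 9.81 = 157 N down at 1.7 m → arm 0.2 m, τ = 157 × 0.2 = 31.4 N·m counterclockwise.
Potted plant: 4.6 × 9.81 = 45.13 N down at 4.36 m → arm 2.86 m, τ = 45.13 × 2.86 = 129.1 N·m counterclockwise.
Net moment of known loads = 160.5 N·m counterclockwise.
An unknown mass m at 0.8 m has arm 0.7 m; its moment is m·g·0.7 clockwise.
Στ = 0 ⇒ m × 9.81 × 0.7 = 160.5 ⇒ m = 160.5 / (9.81 × 0.7) = 23.4 kg.

m ≈ 23.4 kg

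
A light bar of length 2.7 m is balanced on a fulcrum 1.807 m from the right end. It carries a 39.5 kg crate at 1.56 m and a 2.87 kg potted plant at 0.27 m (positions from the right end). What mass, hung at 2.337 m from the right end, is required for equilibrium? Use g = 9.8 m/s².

m ≈ 26.7 kg

Sum moments about the fulcrum (at 1.807 m from the right end) (the support reaction has zero arm there).
Crate: 39.5 × 9.8 = 387.1 N down at 1.56 m → arm 0.247 m, τ = 387.1 × 0.247 = 95.61 N·m clockwise.
Potted plant: 2.87 × 9.8 = 28.13 N down at 0.27 m → arm 1.537 m, τ = 28.13 × 1.537 = 43.24 N·m clockwise.
Net moment of known loads = 138.8 N·m clockwise.
An unknown mass m at 2.337 m has arm 0.53 m; its moment is m·g·0.53 counterclockwise.
Στ = 0 ⇒ m × 9.8 × 0.53 = 138.8 ⇒ m = 138.8 / (9.8 × 0.53) = 26.7 kg.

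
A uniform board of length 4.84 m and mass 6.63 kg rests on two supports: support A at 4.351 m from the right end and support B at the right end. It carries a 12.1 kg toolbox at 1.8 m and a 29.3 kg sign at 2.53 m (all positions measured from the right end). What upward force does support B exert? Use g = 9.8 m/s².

R_B ≈ 219 N

About support A:
Beam weight: 6.63 × 9.8 = 64.97 N down at 2.42 m → arm 1.931 m, τ = 64.97 × 1.931 = 125.5 N·m clockwise.
Toolbox: 12.1 × 9.8 = 118.6 N down at 1.8 m → arm 2.551 m, τ = 118.6 × 2.551 = 302.5 N·m clockwise.
Sign: 29.3 × 9.8 = 287.1 N down at 2.53 m → arm 1.821 m, τ = 287.1 × 1.821 = 522.8 N·m clockwise.
Net load moment about support A = 950.8 N·m clockwise.
Reaction R at support B is upward at 0 m, arm 4.351 m → moment R × 4.351 counterclockwise.
Balancing moments: R × 4.351 = 950.8, giving R = 219 N.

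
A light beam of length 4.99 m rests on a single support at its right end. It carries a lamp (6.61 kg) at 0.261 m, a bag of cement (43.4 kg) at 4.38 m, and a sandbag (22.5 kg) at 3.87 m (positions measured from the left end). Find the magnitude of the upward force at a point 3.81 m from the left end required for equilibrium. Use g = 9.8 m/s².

Taking torques about the right end:
Lamp: 6.61 × 9.8 = 64.78 N down at 0.261 m → arm 4.729 m, τ = 64.78 × 4.729 = 306.3 N·m counterclockwise.
Bag of cement: 43.4 × 9.8 = 425.3 N down at 4.38 m → arm 0.61 m, τ = 425.3 × 0.61 = 259.4 N·m counterclockwise.
Sandbag: 22.5 × 9.8 = 220.5 N down at 3.87 m → arm 1.12 m, τ = 220.5 × 1.12 = 247 N·m counterclockwise.
Net moment of the loads = 812.7 N·m counterclockwise.
The upward force F acts at a point 3.81 m from the left end, arm 1.18 m, giving F × 1.18 clockwise.
Στ = 0 ⇒ F × 1.18 = 812.7 ⇒ F = 812.7 / 1.18 = 689 N.

F ≈ 689 N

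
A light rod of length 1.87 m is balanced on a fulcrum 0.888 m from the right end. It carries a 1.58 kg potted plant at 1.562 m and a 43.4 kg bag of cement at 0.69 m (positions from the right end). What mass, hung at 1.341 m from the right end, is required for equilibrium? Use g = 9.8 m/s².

m ≈ 16.6 kg

Choose the fulcrum (at 0.888 m from the right end) as the axis so the support reaction has zero arm there.
Potted plant: 1.58 × 9.8 = 15.48 N down at 1.562 m → arm 0.674 m, τ = 15.48 × 0.674 = 10.43 N·m counterclockwise.
Bag of cement: 43.4 × 9.8 = 425.3 N down at 0.69 m → arm 0.198 m, τ = 425.3 × 0.198 = 84.21 N·m clockwise.
Net moment of known loads = 73.78 N·m clockwise.
An unknown mass m at 1.341 m has arm 0.453 m; its moment is m·g·0.453 counterclockwise.
Balancing moments: m × 9.8 × 0.453 = 73.78, giving m = 73.78 / (9.8 × 0.453) = 16.6 kg.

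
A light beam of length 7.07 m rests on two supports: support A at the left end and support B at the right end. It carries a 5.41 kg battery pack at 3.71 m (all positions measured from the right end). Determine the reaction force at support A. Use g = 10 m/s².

About support B:
Battery pack: 5.41 × 10 = 54.1 N down at 3.71 m → arm 3.71 m, τ = 54.1 × 3.71 = 200.7 N·m counterclockwise.
Net load moment about support B = 200.7 N·m counterclockwise.
Reaction R at support A is upward at 7.07 m, arm 7.07 m → moment R × 7.07 clockwise.
Στ = 0 ⇒ R × 7.07 = 200.7 ⇒ R = 28.4 N.

R_A ≈ 28.4 N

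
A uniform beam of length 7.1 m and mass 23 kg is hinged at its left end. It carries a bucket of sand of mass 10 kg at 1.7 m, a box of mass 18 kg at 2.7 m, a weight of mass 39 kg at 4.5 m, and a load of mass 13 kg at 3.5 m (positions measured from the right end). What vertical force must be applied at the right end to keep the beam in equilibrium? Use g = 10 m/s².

F ≈ 511 N

Take moments about the left end.
Beam weight: 23 × 10 = 230 N down at 3.55 m → arm 3.55 m, τ = 230 × 3.55 = 816.5 N·m clockwise.
Bucket of sand: 10 × 10 = 100 N down at 1.7 m → arm 5.4 m, τ = 100 × 5.4 = 540 N·m clockwise.
Box: 18 × 10 = 180 N down at 2.7 m → arm 4.4 m, τ = 180 × 4.4 = 792 N·m clockwise.
Weight: 39 × 10 = 390 N down at 4.5 m → arm 2.6 m, τ = 390 × 2.6 = 1014 N·m clockwise.
Load: 13 × 10 = 130 N down at 3.5 m → arm 3.6 m, τ = 130 × 3.6 = 468 N·m clockwise.
Net moment of the loads = 3630 N·m clockwise.
The upward force F acts at the right end, arm 7.1 m, giving F × 7.1 counterclockwise.
For rotational equilibrium, F × 7.1 = 3630, so F = 3630 / 7.1 = 511 N.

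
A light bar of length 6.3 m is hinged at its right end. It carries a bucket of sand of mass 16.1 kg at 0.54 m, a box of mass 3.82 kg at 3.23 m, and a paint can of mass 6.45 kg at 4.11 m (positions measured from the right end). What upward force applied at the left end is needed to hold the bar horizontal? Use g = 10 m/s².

F ≈ 75.5 N

About the right end:
Bucket of sand: 16.1 × 10 = 161 N down at 0.54 m → arm 0.54 m, τ = 161 × 0.54 = 86.94 N·m counterclockwise.
Box: 3.82 × 10 = 38.2 N down at 3.23 m → arm 3.23 m, τ = 38.2 × 3.23 = 123.4 N·m counterclockwise.
Paint can: 6.45 × 10 = 64.5 N down at 4.11 m → arm 4.11 m, τ = 64.5 × 4.11 = 265.1 N·m counterclockwise.
Net moment of the loads = 475.4 N·m counterclockwise.
The upward force F acts at the left end, arm 6.3 m, giving F × 6.3 clockwise.
Setting net torque to zero: F × 6.3 = 475.4 → F = 475.4 / 6.3 = 75.5 N.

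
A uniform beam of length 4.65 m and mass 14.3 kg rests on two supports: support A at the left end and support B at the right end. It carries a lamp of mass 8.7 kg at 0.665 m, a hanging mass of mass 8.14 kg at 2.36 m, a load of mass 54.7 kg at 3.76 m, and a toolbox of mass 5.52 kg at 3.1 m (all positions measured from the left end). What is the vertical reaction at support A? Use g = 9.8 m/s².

R_A ≈ 303 N

Sum moments about support B (its reaction then has zero moment arm).
Beam weight: 14.3 × 9.8 = 140.1 N down at 2.325 m → arm 2.325 m, τ = 140.1 × 2.325 = 325.7 N·m counterclockwise.
Lamp: 8.7 × 9.8 = 85.26 N down at 0.665 m → arm 3.985 m, τ = 85.26 × 3.985 = 339.8 N·m counterclockwise.
Hanging mass: 8.14 × 9.8 = 79.77 N down at 2.36 m → arm 2.29 m, τ = 79.77 × 2.29 = 182.7 N·m counterclockwise.
Load: 54.7 × 9.8 = 536.1 N down at 3.76 m → arm 0.89 m, τ = 536.1 × 0.89 = 477.1 N·m counterclockwise.
Toolbox: 5.52 × 9.8 = 54.1 N down at 3.1 m → arm 1.55 m, τ = 54.1 × 1.55 = 83.86 N·m counterclockwise.
Net load moment about support B = 1409 N·m counterclockwise.
Reaction R at support A is upward at 0 m, arm 4.65 m → moment R × 4.65 clockwise.
Στ = 0 ⇒ R × 4.65 = 1409 ⇒ R = 303 N.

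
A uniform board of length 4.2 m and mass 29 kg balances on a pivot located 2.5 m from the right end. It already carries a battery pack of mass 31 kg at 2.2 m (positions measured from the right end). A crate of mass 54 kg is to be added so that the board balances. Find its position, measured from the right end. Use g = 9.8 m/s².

x ≈ 2.89 m from the right end

Choose the pivot (at 2.5 m from the right end) as the axis so the support reaction has zero arm there.
Beam weight: 29 × 9.8 = 284.2 N down at 2.1 m → arm 0.4 m, τ = 284.2 × 0.4 = 113.7 N·m clockwise.
Battery pack: 31 × 9.8 = 303.8 N down at 2.2 m → arm 0.3 m, τ = 303.8 × 0.3 = 91.14 N·m clockwise.
Net moment of existing loads = 204.8 N·m clockwise.
The crate weighs 54 × 9.8 = 529.2 N and must supply an equal counterclockwise moment, so its lever arm about the pivot is 204.8 / 529.2 = 0.387 m.
That puts it at 2.5 + 0.387 = 2.89 m from the right end.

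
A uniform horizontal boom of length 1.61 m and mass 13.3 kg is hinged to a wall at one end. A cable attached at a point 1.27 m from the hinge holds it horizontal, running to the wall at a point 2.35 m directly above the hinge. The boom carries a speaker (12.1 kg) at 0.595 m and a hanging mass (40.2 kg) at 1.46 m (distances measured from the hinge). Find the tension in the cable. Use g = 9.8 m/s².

Take moments about the hinge.
Beam weight: 13.3 × 9.8 = 130.3 N down at 0.805 m → arm 0.805 m, τ = 130.3 × 0.805 = 104.9 N·m clockwise.
Speaker: 12.1 × 9.8 = 118.6 N down at 0.595 m → arm 0.595 m, τ = 118.6 × 0.595 = 70.57 N·m clockwise.
Hanging mass: 40.2 × 9.8 = 394 N down at 1.46 m → arm 1.46 m, τ = 394 × 1.46 = 575.2 N·m clockwise.
Total clockwise load moment = 750.7 N·m.
The cable tension T acts at 1.27 m; only its component perpendicular to the boom, T sinθ, produces torque. sinθ = h/√(h²+d²) = 2.35/√(2.35²+1.27²) = 0.8797.
Setting net torque to zero: T × 1.27 × 0.8797 = 750.7 → T = 750.7 / 1.117 = 672 N.

T ≈ 672 N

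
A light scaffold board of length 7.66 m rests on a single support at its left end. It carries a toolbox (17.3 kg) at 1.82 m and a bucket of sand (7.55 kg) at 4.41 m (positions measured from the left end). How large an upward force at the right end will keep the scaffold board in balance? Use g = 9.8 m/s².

Sum moments about the left end (the unknown pivot reaction has zero arm there).
Toolbox: 17.3 × 9.8 = 169.5 N down at 1.82 m → arm 1.82 m, τ = 169.5 × 1.82 = 308.5 N·m clockwise.
Bucket of sand: 7.55 × 9.8 = 73.99 N down at 4.41 m → arm 4.41 m, τ = 73.99 × 4.41 = 326.3 N·m clockwise.
Net moment of the loads = 634.8 N·m clockwise.
The upward force F acts at the right end, arm 7.66 m, giving F × 7.66 counterclockwise.
Στ = 0 ⇒ F × 7.66 = 634.8 ⇒ F = 634.8 / 7.66 = 82.9 N.

F ≈ 82.9 N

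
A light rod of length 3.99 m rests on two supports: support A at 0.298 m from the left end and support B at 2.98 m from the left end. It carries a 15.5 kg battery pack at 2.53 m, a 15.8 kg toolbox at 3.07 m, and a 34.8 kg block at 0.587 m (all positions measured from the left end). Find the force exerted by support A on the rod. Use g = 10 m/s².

R_A ≈ 331 N

Choose support B as the axis so its reaction then has zero moment arm.
Battery pack: 15.5 × 10 = 155 N down at 2.53 m → arm 0.45 m, τ = 155 × 0.45 = 69.75 N·m counterclockwise.
Toolbox: 15.8 × 10 = 158 N down at 3.07 m → arm 0.09 m, τ = 158 × 0.09 = 14.22 N·m clockwise.
Block: 34.8 × 10 = 348 N down at 0.587 m → arm 2.393 m, τ = 348 × 2.393 = 832.8 N·m counterclockwise.
Net load moment about support B = 888.3 N·m counterclockwise.
Reaction R at support A is upward at 0.298 m, arm 2.682 m → moment R × 2.682 clockwise.
Στ = 0 ⇒ R × 2.682 = 888.3 ⇒ R = 331 N.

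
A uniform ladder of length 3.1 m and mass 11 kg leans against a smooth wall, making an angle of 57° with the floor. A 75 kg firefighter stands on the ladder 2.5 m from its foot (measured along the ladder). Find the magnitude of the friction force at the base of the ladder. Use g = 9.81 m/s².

f ≈ 420 N

About the foot of the ladder:
Ladder weight 11×9.81 = 107.9 N acts at 1.55 m along the ladder; its horizontal arm is 1.55·cos57° = 0.8442 m → τ = 91.09 N·m clockwise.
Firefighter: 75×9.81 = 735.8 N at 2.5 m → arm 1.362 m → τ = 1002 N·m clockwise.
Wall normal N acts horizontally at the top; its moment arm is the height L sinθ = 3.1·sin57° = 2.6 m, counterclockwise.
Setting net torque to zero: N × 2.6 = 1093 → N = 420 N.
ΣFx = 0: friction at the foot balances the wall's push, so f = N_wall = 420 N.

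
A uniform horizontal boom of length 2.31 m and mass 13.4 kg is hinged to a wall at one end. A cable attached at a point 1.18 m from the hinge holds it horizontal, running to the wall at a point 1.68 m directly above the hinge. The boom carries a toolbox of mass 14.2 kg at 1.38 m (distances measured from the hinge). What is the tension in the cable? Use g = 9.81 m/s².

Choose the hinge as the axis so the unknown hinge reaction has zero arm there.
Beam weight: 13.4 × 9.81 = 131.5 N down at 1.155 m → arm 1.155 m, τ = 131.5 × 1.155 = 151.9 N·m clockwise.
Toolbox: 14.2 × 9.81 = 139.3 N down at 1.38 m → arm 1.38 m, τ = 139.3 × 1.38 = 192.2 N·m clockwise.
Total clockwise load moment = 344.1 N·m.
The cable tension T acts at 1.18 m; only its component perpendicular to the boom, T sinθ, produces torque. sinθ = h/√(h²+d²) = 1.68/√(1.68²+1.18²) = 0.8183.
For rotational equilibrium, T × 1.18 × 0.8183 = 344.1, so T = 344.1 / 0.9656 = 356 N.

T ≈ 356 N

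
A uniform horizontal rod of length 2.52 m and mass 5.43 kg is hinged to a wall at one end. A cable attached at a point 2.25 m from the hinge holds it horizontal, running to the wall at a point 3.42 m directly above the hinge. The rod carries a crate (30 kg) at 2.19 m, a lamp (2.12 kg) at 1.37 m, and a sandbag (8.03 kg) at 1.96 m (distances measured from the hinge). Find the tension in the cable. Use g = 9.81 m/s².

Choose the hinge as the axis so the unknown hinge reaction has zero arm there.
Beam weight: 5.43 × 9.81 = 53.27 N down at 1.26 m → arm 1.26 m, τ = 53.27 × 1.26 = 67.12 N·m clockwise.
Crate: 30 × 9.81 = 294.3 N down at 2.19 m → arm 2.19 m, τ = 294.3 × 2.19 = 644.5 N·m clockwise.
Lamp: 2.12 × 9.81 = 20.8 N down at 1.37 m → arm 1.37 m, τ = 20.8 × 1.37 = 28.5 N·m clockwise.
Sandbag: 8.03 × 9.81 = 78.77 N down at 1.96 m → arm 1.96 m, τ = 78.77 × 1.96 = 154.4 N·m clockwise.
Total clockwise load moment = 894.5 N·m.
The cable tension T acts at 2.25 m; only its component perpendicular to the rod, T sinθ, produces torque. sinθ = h/√(h²+d²) = 3.42/√(3.42²+2.25²) = 0.8354.
For rotational equilibrium, T × 2.25 × 0.8354 = 894.5, so T = 894.5 / 1.88 = 476 N.

T ≈ 476 N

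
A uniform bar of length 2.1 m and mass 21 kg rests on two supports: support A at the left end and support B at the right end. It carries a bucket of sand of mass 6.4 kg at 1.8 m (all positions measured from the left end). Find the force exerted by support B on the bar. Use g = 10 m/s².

Take moments about support A.
Beam weight: 21 × 10 = 210 N down at 1.05 m → arm 1.05 m, τ = 210 × 1.05 = 220.5 N·m clockwise.
Bucket of sand: 6.4 × 10 = 64 N down at 1.8 m → arm 1.8 m, τ = 64 × 1.8 = 115.2 N·m clockwise.
Net load moment about support A = 335.7 N·m clockwise.
Reaction R at support B is upward at 2.1 m, arm 2.1 m → moment R × 2.1 counterclockwise.
For rotational equilibrium, R × 2.1 = 335.7, so R = 160 N.

R_B ≈ 160 N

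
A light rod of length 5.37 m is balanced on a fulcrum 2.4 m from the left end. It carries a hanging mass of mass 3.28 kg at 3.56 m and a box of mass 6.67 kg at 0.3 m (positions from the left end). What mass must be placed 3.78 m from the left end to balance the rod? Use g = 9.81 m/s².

Choose the fulcrum (at 2.4 m from the left end) as the axis so the support reaction has zero arm there.
Hanging mass: 3.28 × 9.81 = 32.18 N down at 3.56 m → arm 1.16 m, τ = 32.18 × 1.16 = 37.33 N·m clockwise.
Box: 6.67 × 9.81 = 65.43 N down at 0.3 m → arm 2.1 m, τ = 65.43 × 2.1 = 137.4 N·m counterclockwise.
Net moment of known loads = 100.1 N·m counterclockwise.
An unknown mass m at 3.78 m has arm 1.38 m; its moment is m·g·1.38 clockwise.
Balancing moments: m × 9.81 × 1.38 = 100.1, giving m = 100.1 / (9.81 × 1.38) = 7.39 kg.

m ≈ 7.39 kg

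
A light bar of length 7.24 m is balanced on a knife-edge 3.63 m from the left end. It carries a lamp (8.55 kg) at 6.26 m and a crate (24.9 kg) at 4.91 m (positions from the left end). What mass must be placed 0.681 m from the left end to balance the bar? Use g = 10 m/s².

About the knife-edge (at 3.63 m from the left end):
Lamp: 8.55 × 10 = 85.5 N down at 6.26 m → arm 2.63 m, τ = 85.5 × 2.63 = 224.9 N·m clockwise.
Crate: 24.9 × 10 = 249 N down at 4.91 m → arm 1.28 m, τ = 249 × 1.28 = 318.7 N·m clockwise.
Net moment of known loads = 543.6 N·m clockwise.
An unknown mass m at 0.681 m has arm 2.949 m; its moment is m·g·2.949 counterclockwise.
Στ = 0 ⇒ m × 10 × 2.949 = 543.6 ⇒ m = 543.6 / (10 × 2.949) = 18.4 kg.

m ≈ 18.4 kg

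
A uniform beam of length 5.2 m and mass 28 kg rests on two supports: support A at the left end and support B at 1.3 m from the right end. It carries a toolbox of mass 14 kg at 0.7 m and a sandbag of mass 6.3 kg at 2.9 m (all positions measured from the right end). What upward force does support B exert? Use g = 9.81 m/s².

About support A:
Beam weight: 28 × 9.81 = 274.7 N down at 2.6 m → arm 2.6 m, τ = 274.7 × 2.6 = 714.2 N·m clockwise.
Toolbox: 14 × 9.81 = 137.3 N down at 0.7 m → arm 4.5 m, τ = 137.3 × 4.5 = 617.9 N·m clockwise.
Sandbag: 6.3 × 9.81 = 61.8 N down at 2.9 m → arm 2.3 m, τ = 61.8 × 2.3 = 142.1 N·m clockwise.
Net load moment about support A = 1474 N·m clockwise.
Reaction R at support B is upward at 1.3 m, arm 3.9 m → moment R × 3.9 counterclockwise.
Balancing moments: R × 3.9 = 1474, giving R = 378 N.

R_B ≈ 378 N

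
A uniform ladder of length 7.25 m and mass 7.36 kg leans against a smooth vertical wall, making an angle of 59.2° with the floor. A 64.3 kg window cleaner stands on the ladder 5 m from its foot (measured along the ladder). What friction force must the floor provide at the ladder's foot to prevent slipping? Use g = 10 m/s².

f ≈ 286 N

Take moments about the foot of the ladder.
Ladder weight 7.36×10 = 73.6 N acts at 3.625 m along the ladder; its horizontal arm is 3.625·cos59.2° = 1.856 m → τ = 136.6 N·m clockwise.
Window cleaner: 64.3×10 = 643 N at 5 m → arm 2.56 m → τ = 1646 N·m clockwise.
Wall normal N acts horizontally at the top; its moment arm is the height L sinθ = 7.25·sin59.2° = 6.227 m, counterclockwise.
Στ = 0 ⇒ N × 6.227 = 1783 ⇒ N = 286 N.
ΣFx = 0: friction at the foot balances the wall's push, so f = N_wall = 286 N.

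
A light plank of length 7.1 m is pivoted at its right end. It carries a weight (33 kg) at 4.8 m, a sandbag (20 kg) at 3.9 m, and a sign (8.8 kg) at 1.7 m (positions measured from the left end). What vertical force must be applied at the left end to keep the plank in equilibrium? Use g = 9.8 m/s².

F ≈ 259 N

Taking torques about the right end:
Weight: 33 × 9.8 = 323.4 N down at 4.8 m → arm 2.3 m, τ = 323.4 × 2.3 = 743.8 N·m counterclockwise.
Sandbag: 20 × 9.8 = 196 N down at 3.9 m → arm 3.2 m, τ = 196 × 3.2 = 627.2 N·m counterclockwise.
Sign: 8.8 × 9.8 = 86.24 N down at 1.7 m → arm 5.4 m, τ = 86.24 × 5.4 = 465.7 N·m counterclockwise.
Net moment of the loads = 1837 N·m counterclockwise.
The upward force F acts at the left end, arm 7.1 m, giving F × 7.1 clockwise.
Στ = 0 ⇒ F × 7.1 = 1837 ⇒ F = 1837 / 7.1 = 259 N.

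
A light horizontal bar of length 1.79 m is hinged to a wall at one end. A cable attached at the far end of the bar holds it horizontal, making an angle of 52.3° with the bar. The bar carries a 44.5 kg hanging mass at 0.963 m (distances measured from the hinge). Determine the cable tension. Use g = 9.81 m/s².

T ≈ 297 N

Choose the hinge as the axis so the unknown hinge reaction has zero arm there.
Hanging mass: 44.5 × 9.81 = 436.5 N down at 0.963 m → arm 0.963 m, τ = 436.5 × 0.963 = 420.3 N·m clockwise.
Total clockwise load moment = 420.3 N·m.
The cable tension T acts at 1.79 m; only its component perpendicular to the bar, T sinθ, produces torque. sin 52.3° = 0.7912.
Στ = 0 ⇒ T × 1.79 × 0.7912 = 420.3 ⇒ T = 420.3 / 1.416 = 297 N.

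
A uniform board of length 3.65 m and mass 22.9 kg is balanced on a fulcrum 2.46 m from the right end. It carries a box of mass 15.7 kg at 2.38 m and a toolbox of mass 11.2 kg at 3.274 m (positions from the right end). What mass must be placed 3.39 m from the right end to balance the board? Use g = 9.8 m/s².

m ≈ 7.18 kg

Sum moments about the fulcrum (at 2.46 m from the right end) (the support reaction has zero arm there).
Beam weight: 22.9 × 9.8 = 224.4 N down at 1.825 m → arm 0.635 m, τ = 224.4 × 0.635 = 142.5 N·m clockwise.
Box: 15.7 × 9.8 = 153.9 N down at 2.38 m → arm 0.08 m, τ = 153.9 × 0.08 = 12.31 N·m clockwise.
Toolbox: 11.2 × 9.8 = 109.8 N down at 3.274 m → arm 0.814 m, τ = 109.8 × 0.814 = 89.38 N·m counterclockwise.
Net moment of known loads = 65.43 N·m clockwise.
An unknown mass m at 3.39 m has arm 0.93 m; its moment is m·g·0.93 counterclockwise.
Setting net torque to zero: m × 9.8 × 0.93 = 65.43 → m = 65.43 / (9.8 × 0.93) = 7.18 kg.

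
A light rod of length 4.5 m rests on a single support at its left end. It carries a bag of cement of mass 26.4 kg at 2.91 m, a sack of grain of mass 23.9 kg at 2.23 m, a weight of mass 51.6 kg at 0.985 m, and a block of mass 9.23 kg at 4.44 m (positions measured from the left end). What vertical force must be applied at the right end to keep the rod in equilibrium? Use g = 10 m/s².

F ≈ 493 N

Take moments about the left end.
Bag of cement: 26.4 × 10 = 264 N down at 2.91 m → arm 2.91 m, τ = 264 × 2.91 = 768.2 N·m clockwise.
Sack of grain: 23.9 × 10 = 239 N down at 2.23 m → arm 2.23 m, τ = 239 × 2.23 = 533 N·m clockwise.
Weight: 51.6 × 10 = 516 N down at 0.985 m → arm 0.985 m, τ = 516 × 0.985 = 508.3 N·m clockwise.
Block: 9.23 × 10 = 92.3 N down at 4.44 m → arm 4.44 m, τ = 92.3 × 4.44 = 409.8 N·m clockwise.
Net moment of the loads = 2219 N·m clockwise.
The upward force F acts at the right end, arm 4.5 m, giving F × 4.5 counterclockwise.
Στ = 0 ⇒ F × 4.5 = 2219 ⇒ F = 2219 / 4.5 = 493 N.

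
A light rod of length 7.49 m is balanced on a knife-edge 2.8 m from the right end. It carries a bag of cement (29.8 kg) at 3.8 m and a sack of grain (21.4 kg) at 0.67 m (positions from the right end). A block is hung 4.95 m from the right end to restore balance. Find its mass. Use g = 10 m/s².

m ≈ 7.34 kg

About the knife-edge (at 2.8 m from the right end):
Bag of cement: 29.8 × 10 = 298 N down at 3.8 m → arm 1 m, τ = 298 × 1 = 298 N·m counterclockwise.
Sack of grain: 21.4 × 10 = 214 N down at 0.67 m → arm 2.13 m, τ = 214 × 2.13 = 455.8 N·m clockwise.
Net moment of known loads = 157.8 N·m clockwise.
An unknown mass m at 4.95 m has arm 2.15 m; its moment is m·g·2.15 counterclockwise.
For rotational equilibrium, m × 10 × 2.15 = 157.8, so m = 157.8 / (10 × 2.15) = 7.34 kg.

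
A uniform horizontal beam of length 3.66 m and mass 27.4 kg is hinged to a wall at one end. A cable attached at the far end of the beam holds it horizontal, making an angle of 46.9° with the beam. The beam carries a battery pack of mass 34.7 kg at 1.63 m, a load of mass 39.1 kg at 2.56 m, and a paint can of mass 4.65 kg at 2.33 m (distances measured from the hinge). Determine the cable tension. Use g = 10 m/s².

Take moments about the hinge.
Beam weight: 27.4 × 10 = 274 N down at 1.83 m → arm 1.83 m, τ = 274 × 1.83 = 501.4 N·m clockwise.
Battery pack: 34.7 × 10 = 347 N down at 1.63 m → arm 1.63 m, τ = 347 × 1.63 = 565.6 N·m clockwise.
Load: 39.1 × 10 = 391 N down at 2.56 m → arm 2.56 m, τ = 391 × 2.56 = 1001 N·m clockwise.
Paint can: 4.65 × 10 = 46.5 N down at 2.33 m → arm 2.33 m, τ = 46.5 × 2.33 = 108.3 N·m clockwise.
Total clockwise load moment = 2176 N·m.
The cable tension T acts at 3.66 m; only its component perpendicular to the beam, T sinθ, produces torque. sin 46.9° = 0.7302.
Στ = 0 ⇒ T × 3.66 × 0.7302 = 2176 ⇒ T = 2176 / 2.673 = 814 N.

T ≈ 814 N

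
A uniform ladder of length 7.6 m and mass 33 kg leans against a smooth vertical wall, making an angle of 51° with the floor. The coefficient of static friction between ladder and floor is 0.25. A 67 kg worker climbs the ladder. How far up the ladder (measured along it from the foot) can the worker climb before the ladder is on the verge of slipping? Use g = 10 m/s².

Taking torques about the foot of the ladder:
Ladder weight 33×10 = 330 N acts at 3.8 m along the ladder; its horizontal arm is 3.8·cos51° = 2.391 m → τ = 789 N·m clockwise.
Worker weight 67×10 = 670 N at distance d → arm d·cos51° → τ = 670·d·0.6293 clockwise.
Wall normal N at the top has arm L sinθ = 5.906 m counterclockwise, so Στ = 0 gives N·5.906 = 789 + 421.6·d.
ΣFy = 0 ⇒ N_floor = 1000 N, so the maximum friction is μ_s·N_floor = 0.25×1000 = 250 N. ΣFx = 0 ⇒ N_wall = f, so at the slipping point N = 250 N.
Substituting: 250×5.906 = 789 + 421.6·d ⇒ d = (1476 − 789) / 421.6 = 1.63 m.

d ≈ 1.63 m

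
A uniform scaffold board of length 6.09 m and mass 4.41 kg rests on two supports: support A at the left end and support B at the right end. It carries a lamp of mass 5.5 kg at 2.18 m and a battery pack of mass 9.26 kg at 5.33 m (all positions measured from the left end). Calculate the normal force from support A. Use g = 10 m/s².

Sum moments about support B (its reaction then has zero moment arm).
Beam weight: 4.41 × 10 = 44.1 N down at 3.045 m → arm 3.045 m, τ = 44.1 × 3.045 = 134.3 N·m counterclockwise.
Lamp: 5.5 × 10 = 55 N down at 2.18 m → arm 3.91 m, τ = 55 × 3.91 = 215.1 N·m counterclockwise.
Battery pack: 9.26 × 10 = 92.6 N down at 5.33 m → arm 0.76 m, τ = 92.6 × 0.76 = 70.38 N·m counterclockwise.
Net load moment about support B = 419.8 N·m counterclockwise.
Reaction R at support A is upward at 0 m, arm 6.09 m → moment R × 6.09 clockwise.
Setting net torque to zero: R × 6.09 = 419.8 → R = 68.9 N.

R_A ≈ 68.9 N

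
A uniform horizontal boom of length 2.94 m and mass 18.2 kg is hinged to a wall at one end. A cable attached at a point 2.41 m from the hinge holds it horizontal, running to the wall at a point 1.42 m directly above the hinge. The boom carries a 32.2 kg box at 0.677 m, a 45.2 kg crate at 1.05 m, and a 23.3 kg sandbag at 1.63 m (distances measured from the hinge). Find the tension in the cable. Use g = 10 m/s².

Choose the hinge as the axis so the unknown hinge reaction has zero arm there.
Beam weight: 18.2 × 10 = 182 N down at 1.47 m → arm 1.47 m, τ = 182 × 1.47 = 267.5 N·m clockwise.
Box: 32.2 × 10 = 322 N down at 0.677 m → arm 0.677 m, τ = 322 × 0.677 = 218 N·m clockwise.
Crate: 45.2 × 10 = 452 N down at 1.05 m → arm 1.05 m, τ = 452 × 1.05 = 474.6 N·m clockwise.
Sandbag: 23.3 × 10 = 233 N down at 1.63 m → arm 1.63 m, τ = 233 × 1.63 = 379.8 N·m clockwise.
Total clockwise load moment = 1340 N·m.
The cable tension T acts at 2.41 m; only its component perpendicular to the boom, T sinθ, produces torque. sinθ = h/√(h²+d²) = 1.42/√(1.42²+2.41²) = 0.5076.
Balancing moments: T × 2.41 × 0.5076 = 1340, giving T = 1340 / 1.223 = 1100 N.

T ≈ 1100 N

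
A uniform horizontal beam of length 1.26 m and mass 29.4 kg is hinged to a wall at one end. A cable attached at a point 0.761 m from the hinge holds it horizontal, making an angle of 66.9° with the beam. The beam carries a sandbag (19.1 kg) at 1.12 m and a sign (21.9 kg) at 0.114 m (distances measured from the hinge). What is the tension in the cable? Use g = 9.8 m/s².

T ≈ 594 N

About the hinge:
Beam weight: 29.4 × 9.8 = 288.1 N down at 0.63 m → arm 0.63 m, τ = 288.1 × 0.63 = 181.5 N·m clockwise.
Sandbag: 19.1 × 9.8 = 187.2 N down at 1.12 m → arm 1.12 m, τ = 187.2 × 1.12 = 209.7 N·m clockwise.
Sign: 21.9 × 9.8 = 214.6 N down at 0.114 m → arm 0.114 m, τ = 214.6 × 0.114 = 24.46 N·m clockwise.
Total clockwise load moment = 415.7 N·m.
The cable tension T acts at 0.761 m; only its component perpendicular to the beam, T sinθ, produces torque. sin 66.9° = 0.9198.
Setting net torque to zero: T × 0.761 × 0.9198 = 415.7 → T = 415.7 / 0.7 = 594 N.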